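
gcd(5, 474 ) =1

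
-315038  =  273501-588539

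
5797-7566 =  - 1769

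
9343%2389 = 2176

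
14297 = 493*29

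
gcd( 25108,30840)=4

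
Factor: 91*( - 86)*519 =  - 4061694 = - 2^1*3^1*7^1*13^1*43^1 *173^1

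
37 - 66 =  -29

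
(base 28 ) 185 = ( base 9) 1345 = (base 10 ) 1013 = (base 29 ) 15R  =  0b1111110101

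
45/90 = 1/2 = 0.50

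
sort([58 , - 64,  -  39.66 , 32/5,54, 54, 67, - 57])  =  [ - 64, - 57, - 39.66,32/5,54, 54,58, 67]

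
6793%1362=1345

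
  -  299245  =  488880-788125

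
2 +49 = 51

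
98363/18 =5464+11/18 = 5464.61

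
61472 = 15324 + 46148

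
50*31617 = 1580850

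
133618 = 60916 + 72702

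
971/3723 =971/3723 =0.26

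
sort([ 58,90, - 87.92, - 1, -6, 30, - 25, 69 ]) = [ -87.92, - 25, - 6, - 1,30,58, 69,90]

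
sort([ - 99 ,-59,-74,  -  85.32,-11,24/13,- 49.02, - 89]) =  [ - 99 , -89,- 85.32,-74 ,-59,-49.02, - 11,24/13]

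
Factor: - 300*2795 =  - 2^2 * 3^1 * 5^3 * 13^1 * 43^1 = - 838500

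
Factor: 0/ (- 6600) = 0 = 0^1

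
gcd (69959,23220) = 1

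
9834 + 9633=19467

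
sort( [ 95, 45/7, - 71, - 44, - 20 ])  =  [-71, - 44,  -  20, 45/7, 95]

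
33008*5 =165040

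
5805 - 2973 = 2832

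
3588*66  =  236808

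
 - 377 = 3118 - 3495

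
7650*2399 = 18352350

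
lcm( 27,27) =27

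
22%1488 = 22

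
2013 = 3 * 671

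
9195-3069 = 6126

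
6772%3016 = 740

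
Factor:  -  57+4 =  -  53 = - 53^1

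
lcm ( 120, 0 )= 0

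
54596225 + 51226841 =105823066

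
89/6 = 14+5/6= 14.83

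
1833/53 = 34 + 31/53 = 34.58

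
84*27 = 2268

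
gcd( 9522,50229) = 9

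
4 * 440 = 1760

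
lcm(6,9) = 18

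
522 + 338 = 860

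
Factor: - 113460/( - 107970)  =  2^1*31^1*59^( - 1 ) = 62/59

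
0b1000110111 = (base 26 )LL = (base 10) 567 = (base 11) 476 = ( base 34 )gn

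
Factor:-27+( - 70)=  - 97^1  =  -97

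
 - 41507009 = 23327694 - 64834703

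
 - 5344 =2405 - 7749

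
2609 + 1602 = 4211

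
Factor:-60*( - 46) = 2760 = 2^3*3^1*5^1*23^1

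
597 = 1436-839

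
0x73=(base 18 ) 67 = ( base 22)55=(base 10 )115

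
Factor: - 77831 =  - 13^1 * 5987^1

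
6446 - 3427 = 3019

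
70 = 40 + 30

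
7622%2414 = 380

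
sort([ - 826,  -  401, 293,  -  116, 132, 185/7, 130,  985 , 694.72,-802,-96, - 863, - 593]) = [  -  863,-826, - 802,-593,  -  401 , -116,-96, 185/7, 130, 132,293, 694.72 , 985] 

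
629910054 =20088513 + 609821541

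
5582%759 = 269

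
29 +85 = 114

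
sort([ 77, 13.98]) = [13.98,  77 ]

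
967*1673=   1617791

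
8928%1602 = 918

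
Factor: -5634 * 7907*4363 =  - 2^1*3^2*313^1  *4363^1 *7907^1=-  194363089794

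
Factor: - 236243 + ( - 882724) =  - 1118967 = - 3^1 * 19^1*67^1*293^1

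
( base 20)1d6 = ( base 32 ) KQ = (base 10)666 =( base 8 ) 1232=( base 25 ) 11g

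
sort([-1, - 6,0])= [ - 6, - 1, 0] 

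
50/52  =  25/26 = 0.96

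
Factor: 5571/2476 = 2^(-2 )*3^2 = 9/4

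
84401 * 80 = 6752080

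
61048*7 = 427336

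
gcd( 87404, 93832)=4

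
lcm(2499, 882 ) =14994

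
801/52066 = 801/52066  =  0.02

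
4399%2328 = 2071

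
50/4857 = 50/4857  =  0.01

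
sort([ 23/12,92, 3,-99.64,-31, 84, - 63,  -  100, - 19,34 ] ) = [ - 100, - 99.64, - 63,-31,-19  ,  23/12,3,34, 84, 92 ]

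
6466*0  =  0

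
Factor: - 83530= - 2^1*5^1*8353^1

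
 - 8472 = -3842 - 4630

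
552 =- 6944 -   -  7496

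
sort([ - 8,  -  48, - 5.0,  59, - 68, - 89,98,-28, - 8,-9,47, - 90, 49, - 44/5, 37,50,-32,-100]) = [ -100, - 90,-89 , - 68,-48, - 32, - 28, - 9, - 44/5, - 8, -8,-5.0,37,47 , 49,50,59,98 ] 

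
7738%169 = 133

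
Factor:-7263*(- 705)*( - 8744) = - 2^3 * 3^4*5^1*47^1*269^1*1093^1 =- 44772908760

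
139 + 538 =677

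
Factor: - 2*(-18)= 2^2* 3^2 = 36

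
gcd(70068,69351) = 3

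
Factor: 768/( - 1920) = -2/5 = - 2^1*5^(- 1 ) 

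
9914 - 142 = 9772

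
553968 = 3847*144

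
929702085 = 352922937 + 576779148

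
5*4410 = 22050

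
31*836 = 25916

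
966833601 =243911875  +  722921726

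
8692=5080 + 3612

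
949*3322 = 3152578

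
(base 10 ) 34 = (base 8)42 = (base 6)54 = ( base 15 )24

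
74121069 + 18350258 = 92471327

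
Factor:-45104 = - 2^4*  2819^1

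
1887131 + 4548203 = 6435334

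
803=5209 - 4406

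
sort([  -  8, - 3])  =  [ - 8, - 3 ]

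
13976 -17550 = -3574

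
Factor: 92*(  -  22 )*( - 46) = 2^4*11^1*23^2  =  93104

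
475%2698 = 475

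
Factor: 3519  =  3^2 *17^1 * 23^1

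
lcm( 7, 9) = 63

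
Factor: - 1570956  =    -  2^2*3^1*31^1*41^1*103^1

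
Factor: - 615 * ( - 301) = 3^1*5^1 * 7^1*41^1*43^1 = 185115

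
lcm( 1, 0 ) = 0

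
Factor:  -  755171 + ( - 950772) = -1705943 = - 1705943^1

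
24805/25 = 992 + 1/5 = 992.20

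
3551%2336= 1215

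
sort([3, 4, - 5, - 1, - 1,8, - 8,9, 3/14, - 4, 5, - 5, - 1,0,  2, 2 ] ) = [ - 8, - 5, - 5, - 4,-1, - 1, - 1, 0, 3/14, 2 , 2, 3,  4, 5 , 8 , 9]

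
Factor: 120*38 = 2^4 * 3^1*5^1*19^1 = 4560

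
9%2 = 1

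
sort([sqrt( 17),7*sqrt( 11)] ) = [ sqrt(17 ), 7*sqrt( 11) ]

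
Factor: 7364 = 2^2*7^1*263^1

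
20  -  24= - 4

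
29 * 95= 2755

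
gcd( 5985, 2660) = 665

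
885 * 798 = 706230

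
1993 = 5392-3399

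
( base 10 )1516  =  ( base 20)3fg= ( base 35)18B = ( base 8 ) 2754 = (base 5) 22031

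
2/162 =1/81 = 0.01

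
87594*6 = 525564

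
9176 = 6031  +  3145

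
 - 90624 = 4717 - 95341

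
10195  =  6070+4125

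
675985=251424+424561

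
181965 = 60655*3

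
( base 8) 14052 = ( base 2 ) 1100000101010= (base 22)ch4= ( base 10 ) 6186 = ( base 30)6Q6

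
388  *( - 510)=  - 197880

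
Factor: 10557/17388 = 2^( - 2 )*7^( - 1 )*17^1  =  17/28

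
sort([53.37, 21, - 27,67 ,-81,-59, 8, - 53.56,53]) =[ - 81,-59,-53.56,  -  27,8,21,  53, 53.37, 67 ]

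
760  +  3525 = 4285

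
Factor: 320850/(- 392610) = -3^1 * 5^1*31^1*569^ ( - 1 ) = - 465/569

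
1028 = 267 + 761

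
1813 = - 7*( - 259)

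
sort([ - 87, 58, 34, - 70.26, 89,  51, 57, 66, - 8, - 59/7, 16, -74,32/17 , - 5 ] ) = [ - 87,  -  74,-70.26, - 59/7,  -  8, - 5,32/17, 16,  34,51, 57, 58, 66, 89] 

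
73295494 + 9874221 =83169715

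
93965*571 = 53654015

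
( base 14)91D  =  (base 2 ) 11011111111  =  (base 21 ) 416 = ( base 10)1791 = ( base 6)12143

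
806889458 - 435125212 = 371764246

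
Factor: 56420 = 2^2*5^1*7^1 * 13^1  *31^1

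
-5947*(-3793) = 22556971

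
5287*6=31722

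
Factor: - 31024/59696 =-277/533 = -13^ (  -  1 )*41^( - 1) * 277^1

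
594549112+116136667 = 710685779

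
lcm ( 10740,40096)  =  601440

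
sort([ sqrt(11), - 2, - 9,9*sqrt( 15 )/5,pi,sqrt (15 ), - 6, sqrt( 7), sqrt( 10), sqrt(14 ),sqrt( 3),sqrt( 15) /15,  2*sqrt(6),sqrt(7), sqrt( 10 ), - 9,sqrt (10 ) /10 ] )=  [ - 9,  -  9, - 6, - 2, sqrt( 15)/15, sqrt( 10)/10 , sqrt(3 ),  sqrt( 7),sqrt( 7), pi,sqrt(10),sqrt( 10 ),sqrt(11 ),sqrt( 14),sqrt(15) , 2 * sqrt( 6), 9*sqrt( 15)/5]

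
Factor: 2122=2^1*1061^1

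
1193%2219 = 1193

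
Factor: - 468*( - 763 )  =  2^2*3^2*7^1* 13^1*109^1  =  357084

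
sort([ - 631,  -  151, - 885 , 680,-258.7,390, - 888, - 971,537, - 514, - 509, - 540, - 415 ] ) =[ - 971, - 888,  -  885 ,  -  631, - 540, - 514, - 509, - 415,  -  258.7, - 151,390 , 537,680 ] 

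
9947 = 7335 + 2612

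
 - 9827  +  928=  - 8899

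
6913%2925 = 1063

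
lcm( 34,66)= 1122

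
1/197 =1/197=0.01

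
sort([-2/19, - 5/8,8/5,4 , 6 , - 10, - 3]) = [ - 10, - 3, - 5/8, - 2/19, 8/5,4 , 6]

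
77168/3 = 77168/3 = 25722.67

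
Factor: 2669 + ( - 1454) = 1215= 3^5 * 5^1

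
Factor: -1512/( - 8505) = 2^3*3^ (  -  2)* 5^( - 1 ) = 8/45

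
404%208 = 196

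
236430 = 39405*6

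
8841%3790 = 1261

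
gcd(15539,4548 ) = 379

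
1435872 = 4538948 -3103076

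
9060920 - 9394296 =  - 333376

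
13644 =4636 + 9008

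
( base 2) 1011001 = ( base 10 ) 89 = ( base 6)225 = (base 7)155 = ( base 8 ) 131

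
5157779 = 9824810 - 4667031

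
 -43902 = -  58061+14159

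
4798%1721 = 1356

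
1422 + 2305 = 3727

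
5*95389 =476945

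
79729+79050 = 158779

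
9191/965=9191/965 = 9.52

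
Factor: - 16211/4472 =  - 29/8 = - 2^( - 3) * 29^1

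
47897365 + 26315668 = 74213033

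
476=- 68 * ( - 7) 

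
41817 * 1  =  41817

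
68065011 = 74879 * 909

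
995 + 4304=5299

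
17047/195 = 87+82/195   =  87.42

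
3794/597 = 3794/597 = 6.36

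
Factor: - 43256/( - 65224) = 31^( - 1) * 263^( - 1 )*5407^1 = 5407/8153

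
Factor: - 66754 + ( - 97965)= -127^1*1297^1 = -164719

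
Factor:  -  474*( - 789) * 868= 324619848 = 2^3 * 3^2 * 7^1*31^1*79^1 * 263^1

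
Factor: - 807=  - 3^1*269^1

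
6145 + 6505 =12650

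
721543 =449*1607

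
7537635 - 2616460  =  4921175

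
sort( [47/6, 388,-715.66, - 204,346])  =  [ - 715.66, - 204, 47/6,  346, 388]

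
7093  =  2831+4262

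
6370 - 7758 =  - 1388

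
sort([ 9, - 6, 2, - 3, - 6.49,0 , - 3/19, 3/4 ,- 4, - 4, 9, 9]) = [ - 6.49, - 6, - 4 , - 4, - 3, - 3/19,0, 3/4,2, 9, 9, 9 ] 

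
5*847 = 4235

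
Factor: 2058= 2^1*3^1*7^3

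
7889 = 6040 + 1849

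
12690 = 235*54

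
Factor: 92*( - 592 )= -54464 = - 2^6  *23^1* 37^1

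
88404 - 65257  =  23147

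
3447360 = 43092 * 80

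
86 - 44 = 42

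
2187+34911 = 37098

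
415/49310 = 83/9862 =0.01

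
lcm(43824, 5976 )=131472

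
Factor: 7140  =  2^2 * 3^1 * 5^1*7^1*17^1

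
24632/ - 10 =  - 2464 +4/5 = -2463.20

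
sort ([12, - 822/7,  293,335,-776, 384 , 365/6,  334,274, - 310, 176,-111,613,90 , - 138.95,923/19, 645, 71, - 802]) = [ - 802, - 776 , - 310, - 138.95, - 822/7,-111,12,923/19, 365/6, 71  ,  90,176  ,  274 , 293, 334,335,384, 613,645] 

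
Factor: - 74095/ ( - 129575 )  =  5^ ( - 1 )*7^1 * 29^1*71^ ( - 1) = 203/355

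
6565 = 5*1313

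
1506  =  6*251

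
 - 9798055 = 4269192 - 14067247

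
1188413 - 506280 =682133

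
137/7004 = 137/7004 = 0.02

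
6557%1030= 377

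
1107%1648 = 1107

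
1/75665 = 1/75665 = 0.00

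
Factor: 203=7^1*29^1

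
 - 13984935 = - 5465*2559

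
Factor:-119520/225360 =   -  166/313 = - 2^1*83^1*313^( - 1 ) 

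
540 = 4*135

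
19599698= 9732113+9867585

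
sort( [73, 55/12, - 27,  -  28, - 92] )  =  [ - 92,-28,- 27, 55/12, 73 ] 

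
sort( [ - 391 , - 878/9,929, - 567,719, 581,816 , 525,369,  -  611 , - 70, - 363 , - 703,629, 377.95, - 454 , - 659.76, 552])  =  [ - 703, - 659.76, - 611, - 567, - 454, - 391,  -  363 , - 878/9,  -  70 , 369 , 377.95,525 , 552, 581, 629,719, 816,929] 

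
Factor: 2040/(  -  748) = -30/11 = - 2^1*3^1*5^1 * 11^( - 1)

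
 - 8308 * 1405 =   -  11672740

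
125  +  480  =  605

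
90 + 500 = 590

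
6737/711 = 9 + 338/711   =  9.48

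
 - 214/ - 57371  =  214/57371 = 0.00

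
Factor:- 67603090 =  - 2^1*5^1*53^1*229^1*557^1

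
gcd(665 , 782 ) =1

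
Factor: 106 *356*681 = 25698216 = 2^3*3^1*53^1*89^1 * 227^1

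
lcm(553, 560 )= 44240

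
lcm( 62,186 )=186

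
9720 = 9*1080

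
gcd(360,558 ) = 18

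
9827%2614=1985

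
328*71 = 23288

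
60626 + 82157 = 142783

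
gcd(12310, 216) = 2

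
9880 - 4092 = 5788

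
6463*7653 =49461339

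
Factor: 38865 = 3^1*5^1*2591^1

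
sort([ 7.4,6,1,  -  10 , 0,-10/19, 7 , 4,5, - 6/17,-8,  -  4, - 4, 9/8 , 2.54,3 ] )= [ - 10,-8, - 4, - 4, - 10/19, - 6/17, 0 , 1,  9/8,  2.54,3,4,5, 6,7, 7.4] 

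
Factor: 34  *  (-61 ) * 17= -2^1*17^2 * 61^1= - 35258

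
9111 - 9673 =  - 562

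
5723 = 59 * 97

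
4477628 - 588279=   3889349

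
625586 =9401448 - 8775862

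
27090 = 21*1290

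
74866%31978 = 10910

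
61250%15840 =13730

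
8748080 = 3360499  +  5387581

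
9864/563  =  9864/563 = 17.52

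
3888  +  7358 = 11246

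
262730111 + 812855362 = 1075585473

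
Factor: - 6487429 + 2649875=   -2^1*7^1*269^1 * 1019^1 = -3837554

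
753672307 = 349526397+404145910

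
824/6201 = 824/6201 = 0.13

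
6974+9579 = 16553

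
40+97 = 137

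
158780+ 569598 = 728378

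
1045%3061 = 1045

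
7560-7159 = 401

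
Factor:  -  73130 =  - 2^1*5^1*71^1*103^1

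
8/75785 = 8/75785 = 0.00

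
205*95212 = 19518460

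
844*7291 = 6153604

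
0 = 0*11924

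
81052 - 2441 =78611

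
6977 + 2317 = 9294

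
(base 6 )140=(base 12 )50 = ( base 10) 60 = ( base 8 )74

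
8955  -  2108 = 6847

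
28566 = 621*46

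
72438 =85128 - 12690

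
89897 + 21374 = 111271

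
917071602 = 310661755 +606409847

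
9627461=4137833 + 5489628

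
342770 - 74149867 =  - 73807097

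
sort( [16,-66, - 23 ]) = [ - 66,-23,16]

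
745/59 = 12+ 37/59 = 12.63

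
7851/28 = 7851/28 = 280.39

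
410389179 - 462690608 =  - 52301429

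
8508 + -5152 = 3356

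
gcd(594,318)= 6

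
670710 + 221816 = 892526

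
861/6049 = 861/6049  =  0.14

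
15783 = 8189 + 7594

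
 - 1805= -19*95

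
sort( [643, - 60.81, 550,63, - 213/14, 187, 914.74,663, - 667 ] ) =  [- 667, - 60.81, - 213/14, 63, 187,  550, 643, 663,  914.74 ] 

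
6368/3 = 6368/3 = 2122.67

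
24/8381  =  24/8381 = 0.00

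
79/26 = 79/26 = 3.04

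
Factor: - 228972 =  - 2^2 * 3^1*19081^1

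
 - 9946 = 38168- 48114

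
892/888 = 1 + 1/222 =1.00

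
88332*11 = 971652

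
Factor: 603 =3^2*67^1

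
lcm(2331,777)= 2331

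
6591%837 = 732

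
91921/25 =3676  +  21/25 = 3676.84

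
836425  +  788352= 1624777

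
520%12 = 4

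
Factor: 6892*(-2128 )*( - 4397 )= 2^6*7^1*19^1*1723^1*4397^1 = 64487175872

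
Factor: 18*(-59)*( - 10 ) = 10620 = 2^2*3^2*5^1*59^1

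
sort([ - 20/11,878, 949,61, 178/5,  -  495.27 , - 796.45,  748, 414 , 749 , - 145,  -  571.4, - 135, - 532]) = [-796.45,  -  571.4, - 532,-495.27, - 145, - 135,  -  20/11,178/5, 61 , 414, 748 , 749,878 , 949] 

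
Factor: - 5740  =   - 2^2*5^1*7^1*41^1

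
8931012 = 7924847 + 1006165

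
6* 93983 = 563898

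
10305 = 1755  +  8550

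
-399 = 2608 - 3007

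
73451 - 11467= 61984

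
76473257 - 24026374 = 52446883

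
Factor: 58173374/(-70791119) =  - 2^1*101^1*41141^1*10113017^( - 1)  =  - 8310482/10113017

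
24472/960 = 3059/120 = 25.49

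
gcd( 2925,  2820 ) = 15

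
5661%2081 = 1499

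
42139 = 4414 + 37725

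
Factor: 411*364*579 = 86620716=2^2*3^2*7^1 * 13^1*137^1*  193^1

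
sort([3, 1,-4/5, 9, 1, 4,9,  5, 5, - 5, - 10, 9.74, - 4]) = [ -10 , - 5,-4,-4/5,1, 1,3, 4,5,5, 9,9, 9.74]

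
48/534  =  8/89 = 0.09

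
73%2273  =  73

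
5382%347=177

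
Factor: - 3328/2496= - 4/3 = - 2^2*3^( - 1 ) 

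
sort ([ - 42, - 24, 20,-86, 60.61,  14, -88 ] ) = [ - 88, - 86, - 42, - 24, 14,20, 60.61]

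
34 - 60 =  - 26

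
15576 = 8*1947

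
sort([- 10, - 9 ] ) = [ - 10, - 9 ] 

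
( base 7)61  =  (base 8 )53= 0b101011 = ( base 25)1i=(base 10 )43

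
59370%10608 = 6330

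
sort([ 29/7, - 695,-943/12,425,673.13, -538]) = [ - 695, - 538, - 943/12, 29/7, 425,673.13 ]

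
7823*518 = 4052314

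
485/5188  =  485/5188 = 0.09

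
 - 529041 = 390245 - 919286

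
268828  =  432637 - 163809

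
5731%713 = 27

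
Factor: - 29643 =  -3^1*41^1 * 241^1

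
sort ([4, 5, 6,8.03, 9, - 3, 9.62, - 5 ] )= [ -5, - 3 , 4, 5,6 , 8.03, 9, 9.62 ] 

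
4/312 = 1/78 = 0.01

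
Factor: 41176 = 2^3*5147^1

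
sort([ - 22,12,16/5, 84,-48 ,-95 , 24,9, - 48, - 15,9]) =[ - 95,  -  48, - 48, - 22 , - 15,16/5, 9,9,12,24  ,  84 ]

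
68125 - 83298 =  - 15173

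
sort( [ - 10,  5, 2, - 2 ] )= [ - 10, - 2, 2,5]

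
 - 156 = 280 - 436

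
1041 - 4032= - 2991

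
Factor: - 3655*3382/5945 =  - 2^1*17^1*19^1*29^(-1)*41^ (-1 )*43^1*89^1  =  - 2472242/1189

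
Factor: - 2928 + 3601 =673 = 673^1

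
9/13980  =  3/4660=0.00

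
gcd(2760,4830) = 690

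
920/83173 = 920/83173 =0.01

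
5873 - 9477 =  - 3604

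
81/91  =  81/91 = 0.89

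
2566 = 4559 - 1993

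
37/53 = 37/53 = 0.70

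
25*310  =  7750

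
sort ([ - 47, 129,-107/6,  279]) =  [ - 47, - 107/6,129,279 ] 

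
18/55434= 3/9239 = 0.00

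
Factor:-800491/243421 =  - 137^1*5843^1*243421^(  -  1)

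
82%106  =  82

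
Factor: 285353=67^1 * 4259^1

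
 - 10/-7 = 1 + 3/7 = 1.43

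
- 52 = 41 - 93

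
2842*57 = 161994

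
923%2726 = 923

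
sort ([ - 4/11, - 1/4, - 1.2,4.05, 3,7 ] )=[ - 1.2,- 4/11, - 1/4,3, 4.05,7]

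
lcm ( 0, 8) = 0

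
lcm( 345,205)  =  14145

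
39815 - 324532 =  - 284717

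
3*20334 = 61002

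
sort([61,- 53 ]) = [- 53,61]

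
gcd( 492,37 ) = 1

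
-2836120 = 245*(  -  11576) 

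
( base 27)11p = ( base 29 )qr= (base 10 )781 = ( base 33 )NM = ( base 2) 1100001101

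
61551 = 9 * 6839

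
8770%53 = 25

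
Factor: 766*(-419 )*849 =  - 2^1*3^1*283^1*383^1*419^1 = - 272489946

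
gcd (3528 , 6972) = 84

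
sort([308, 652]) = [ 308, 652 ]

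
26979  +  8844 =35823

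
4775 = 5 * 955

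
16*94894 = 1518304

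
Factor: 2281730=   2^1*5^1*11^1 * 20743^1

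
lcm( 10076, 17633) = 70532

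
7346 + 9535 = 16881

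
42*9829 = 412818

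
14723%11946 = 2777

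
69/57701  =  69/57701  =  0.00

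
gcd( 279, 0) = 279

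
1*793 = 793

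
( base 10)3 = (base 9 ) 3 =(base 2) 11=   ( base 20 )3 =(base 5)3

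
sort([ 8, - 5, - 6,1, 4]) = [-6, - 5,1,4,8] 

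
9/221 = 9/221 = 0.04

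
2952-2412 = 540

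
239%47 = 4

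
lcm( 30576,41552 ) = 1620528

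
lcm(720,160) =1440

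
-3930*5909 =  - 23222370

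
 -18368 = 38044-56412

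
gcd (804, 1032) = 12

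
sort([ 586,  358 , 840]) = [ 358, 586,  840 ] 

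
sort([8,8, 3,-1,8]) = [ - 1,3, 8,8, 8 ] 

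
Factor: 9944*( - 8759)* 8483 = -2^3*11^1 * 17^1* 19^1*113^1*461^1 * 499^1 = -738865024568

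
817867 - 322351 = 495516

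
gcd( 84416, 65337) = 1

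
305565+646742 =952307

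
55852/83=55852/83 = 672.92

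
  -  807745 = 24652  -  832397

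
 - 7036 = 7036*(-1 ) 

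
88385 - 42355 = 46030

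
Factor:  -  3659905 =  - 5^1 * 731981^1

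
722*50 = 36100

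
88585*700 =62009500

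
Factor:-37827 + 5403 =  - 2^3 *3^1 * 7^1*193^1 = -32424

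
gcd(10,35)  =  5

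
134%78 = 56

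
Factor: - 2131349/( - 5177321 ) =11^1 * 71^1*113^( - 1)*2729^1 * 45817^( - 1 ) 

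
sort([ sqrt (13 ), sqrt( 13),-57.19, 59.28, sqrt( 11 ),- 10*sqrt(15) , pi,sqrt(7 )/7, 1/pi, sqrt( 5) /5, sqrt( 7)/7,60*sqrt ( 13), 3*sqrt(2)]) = [-57.19, - 10*sqrt( 15), 1/pi, sqrt(7 )/7, sqrt(7 ) /7, sqrt(5) /5 , pi, sqrt( 11),sqrt (13), sqrt(13 ), 3*sqrt( 2), 59.28, 60 *sqrt(13)]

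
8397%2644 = 465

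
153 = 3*51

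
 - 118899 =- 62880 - 56019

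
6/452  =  3/226= 0.01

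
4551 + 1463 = 6014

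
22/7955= 22/7955 = 0.00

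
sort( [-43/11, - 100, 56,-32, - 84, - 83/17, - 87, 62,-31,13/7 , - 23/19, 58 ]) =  [  -  100, - 87, - 84, - 32,-31, - 83/17, - 43/11, - 23/19, 13/7,56,58, 62 ] 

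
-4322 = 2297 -6619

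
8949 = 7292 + 1657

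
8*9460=75680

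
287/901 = 287/901 = 0.32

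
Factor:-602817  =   - 3^1*43^1*4673^1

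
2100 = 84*25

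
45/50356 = 45/50356  =  0.00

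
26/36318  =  13/18159 = 0.00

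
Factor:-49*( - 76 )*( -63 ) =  - 2^2*3^2*7^3*19^1=   -234612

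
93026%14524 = 5882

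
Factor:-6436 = -2^2*1609^1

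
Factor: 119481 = 3^1 * 39827^1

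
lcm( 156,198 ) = 5148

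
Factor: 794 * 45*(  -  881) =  - 2^1 * 3^2*5^1*397^1*881^1 = - 31478130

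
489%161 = 6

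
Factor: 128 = 2^7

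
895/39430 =179/7886  =  0.02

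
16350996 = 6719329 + 9631667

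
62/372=1/6 = 0.17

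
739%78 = 37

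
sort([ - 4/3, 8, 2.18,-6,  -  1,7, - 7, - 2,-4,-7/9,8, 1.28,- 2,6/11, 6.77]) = [ - 7, - 6, - 4, - 2, - 2, - 4/3, - 1, -7/9,6/11, 1.28,2.18, 6.77, 7,  8, 8 ] 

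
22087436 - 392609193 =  - 370521757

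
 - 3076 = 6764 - 9840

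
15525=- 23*(-675)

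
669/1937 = 669/1937 = 0.35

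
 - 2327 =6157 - 8484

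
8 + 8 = 16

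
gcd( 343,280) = 7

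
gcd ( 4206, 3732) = 6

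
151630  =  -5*( - 30326)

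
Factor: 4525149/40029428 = 2^( -2)*3^1*19^ ( - 1) * 526703^ ( - 1)*1508383^1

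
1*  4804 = 4804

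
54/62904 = 9/10484 =0.00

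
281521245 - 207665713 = 73855532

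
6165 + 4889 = 11054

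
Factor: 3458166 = 2^1*3^1 * 47^1*12263^1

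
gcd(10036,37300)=4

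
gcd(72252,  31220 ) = 892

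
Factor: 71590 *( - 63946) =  - 2^2* 5^1*7159^1*31973^1=-4577894140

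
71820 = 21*3420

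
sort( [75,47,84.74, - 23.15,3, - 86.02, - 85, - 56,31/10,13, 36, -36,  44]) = [ - 86.02,-85, - 56, - 36, - 23.15, 3,31/10 , 13,36,44,47,75,84.74] 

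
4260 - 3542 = 718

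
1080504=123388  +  957116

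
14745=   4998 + 9747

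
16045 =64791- 48746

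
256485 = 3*85495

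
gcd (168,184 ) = 8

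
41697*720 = 30021840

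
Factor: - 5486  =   - 2^1*13^1*211^1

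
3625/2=3625/2 = 1812.50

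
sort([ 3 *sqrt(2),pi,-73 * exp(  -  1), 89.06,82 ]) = [- 73*exp( - 1 ),  pi,3*sqrt(2 ) , 82,89.06 ]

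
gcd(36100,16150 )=950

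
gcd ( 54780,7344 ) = 12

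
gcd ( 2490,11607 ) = 3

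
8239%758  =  659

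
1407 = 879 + 528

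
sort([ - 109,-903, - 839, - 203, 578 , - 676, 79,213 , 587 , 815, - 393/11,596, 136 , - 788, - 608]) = [ - 903, - 839, - 788, - 676 , - 608 , - 203,  -  109, - 393/11, 79,136, 213,578,587,596, 815]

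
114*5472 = 623808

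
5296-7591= - 2295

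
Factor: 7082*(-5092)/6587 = -2^3*7^(-1)*19^1*67^1*941^ ( - 1)*3541^1 = -36061544/6587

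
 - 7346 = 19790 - 27136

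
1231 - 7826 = - 6595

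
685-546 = 139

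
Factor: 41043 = 3^1*13681^1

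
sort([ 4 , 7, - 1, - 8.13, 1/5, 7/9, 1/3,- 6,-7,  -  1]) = [ - 8.13, - 7,-6,-1, - 1 , 1/5,1/3, 7/9, 4, 7]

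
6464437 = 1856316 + 4608121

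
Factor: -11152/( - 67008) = 2^(  -  2)*3^( - 1 )*17^1*41^1*349^(-1)= 697/4188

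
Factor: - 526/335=-2^1*5^(-1)*67^(-1 )*263^1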